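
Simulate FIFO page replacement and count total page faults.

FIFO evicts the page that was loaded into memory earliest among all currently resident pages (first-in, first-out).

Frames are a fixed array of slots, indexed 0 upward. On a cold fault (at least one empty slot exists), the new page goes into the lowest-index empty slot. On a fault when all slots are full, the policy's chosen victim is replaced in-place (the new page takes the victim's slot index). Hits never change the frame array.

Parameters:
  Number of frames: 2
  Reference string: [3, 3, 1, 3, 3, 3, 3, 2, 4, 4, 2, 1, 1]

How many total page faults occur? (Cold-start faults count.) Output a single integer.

Step 0: ref 3 → FAULT, frames=[3,-]
Step 1: ref 3 → HIT, frames=[3,-]
Step 2: ref 1 → FAULT, frames=[3,1]
Step 3: ref 3 → HIT, frames=[3,1]
Step 4: ref 3 → HIT, frames=[3,1]
Step 5: ref 3 → HIT, frames=[3,1]
Step 6: ref 3 → HIT, frames=[3,1]
Step 7: ref 2 → FAULT (evict 3), frames=[2,1]
Step 8: ref 4 → FAULT (evict 1), frames=[2,4]
Step 9: ref 4 → HIT, frames=[2,4]
Step 10: ref 2 → HIT, frames=[2,4]
Step 11: ref 1 → FAULT (evict 2), frames=[1,4]
Step 12: ref 1 → HIT, frames=[1,4]
Total faults: 5

Answer: 5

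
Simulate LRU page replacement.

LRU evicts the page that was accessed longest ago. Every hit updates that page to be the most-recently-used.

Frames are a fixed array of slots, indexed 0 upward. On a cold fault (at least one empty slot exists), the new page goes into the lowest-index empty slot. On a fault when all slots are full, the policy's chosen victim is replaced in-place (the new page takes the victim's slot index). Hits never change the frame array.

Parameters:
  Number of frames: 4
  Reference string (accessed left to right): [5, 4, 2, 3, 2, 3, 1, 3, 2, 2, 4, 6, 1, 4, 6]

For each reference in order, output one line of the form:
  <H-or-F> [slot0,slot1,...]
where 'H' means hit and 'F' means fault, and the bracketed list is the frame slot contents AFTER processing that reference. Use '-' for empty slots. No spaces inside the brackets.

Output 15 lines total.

F [5,-,-,-]
F [5,4,-,-]
F [5,4,2,-]
F [5,4,2,3]
H [5,4,2,3]
H [5,4,2,3]
F [1,4,2,3]
H [1,4,2,3]
H [1,4,2,3]
H [1,4,2,3]
H [1,4,2,3]
F [6,4,2,3]
F [6,4,2,1]
H [6,4,2,1]
H [6,4,2,1]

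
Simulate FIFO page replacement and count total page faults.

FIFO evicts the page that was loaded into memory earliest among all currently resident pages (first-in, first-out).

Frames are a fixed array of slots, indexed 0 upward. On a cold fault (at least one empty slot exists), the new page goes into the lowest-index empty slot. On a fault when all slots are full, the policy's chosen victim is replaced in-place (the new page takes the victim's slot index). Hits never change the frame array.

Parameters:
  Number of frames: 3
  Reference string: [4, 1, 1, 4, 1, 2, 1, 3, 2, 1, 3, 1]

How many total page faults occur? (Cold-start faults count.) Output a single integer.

Answer: 4

Derivation:
Step 0: ref 4 → FAULT, frames=[4,-,-]
Step 1: ref 1 → FAULT, frames=[4,1,-]
Step 2: ref 1 → HIT, frames=[4,1,-]
Step 3: ref 4 → HIT, frames=[4,1,-]
Step 4: ref 1 → HIT, frames=[4,1,-]
Step 5: ref 2 → FAULT, frames=[4,1,2]
Step 6: ref 1 → HIT, frames=[4,1,2]
Step 7: ref 3 → FAULT (evict 4), frames=[3,1,2]
Step 8: ref 2 → HIT, frames=[3,1,2]
Step 9: ref 1 → HIT, frames=[3,1,2]
Step 10: ref 3 → HIT, frames=[3,1,2]
Step 11: ref 1 → HIT, frames=[3,1,2]
Total faults: 4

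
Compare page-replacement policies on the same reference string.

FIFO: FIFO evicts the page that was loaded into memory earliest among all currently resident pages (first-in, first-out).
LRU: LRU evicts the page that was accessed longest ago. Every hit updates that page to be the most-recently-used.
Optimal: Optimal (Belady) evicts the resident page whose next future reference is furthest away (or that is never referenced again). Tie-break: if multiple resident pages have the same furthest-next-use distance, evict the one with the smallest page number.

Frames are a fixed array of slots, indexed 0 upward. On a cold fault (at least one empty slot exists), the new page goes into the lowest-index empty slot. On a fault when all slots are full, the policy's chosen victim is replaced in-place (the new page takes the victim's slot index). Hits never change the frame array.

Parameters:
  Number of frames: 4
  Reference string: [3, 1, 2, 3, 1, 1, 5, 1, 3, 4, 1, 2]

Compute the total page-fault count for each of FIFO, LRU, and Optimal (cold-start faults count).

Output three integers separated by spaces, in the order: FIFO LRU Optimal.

Answer: 5 6 5

Derivation:
--- FIFO ---
  step 0: ref 3 -> FAULT, frames=[3,-,-,-] (faults so far: 1)
  step 1: ref 1 -> FAULT, frames=[3,1,-,-] (faults so far: 2)
  step 2: ref 2 -> FAULT, frames=[3,1,2,-] (faults so far: 3)
  step 3: ref 3 -> HIT, frames=[3,1,2,-] (faults so far: 3)
  step 4: ref 1 -> HIT, frames=[3,1,2,-] (faults so far: 3)
  step 5: ref 1 -> HIT, frames=[3,1,2,-] (faults so far: 3)
  step 6: ref 5 -> FAULT, frames=[3,1,2,5] (faults so far: 4)
  step 7: ref 1 -> HIT, frames=[3,1,2,5] (faults so far: 4)
  step 8: ref 3 -> HIT, frames=[3,1,2,5] (faults so far: 4)
  step 9: ref 4 -> FAULT, evict 3, frames=[4,1,2,5] (faults so far: 5)
  step 10: ref 1 -> HIT, frames=[4,1,2,5] (faults so far: 5)
  step 11: ref 2 -> HIT, frames=[4,1,2,5] (faults so far: 5)
  FIFO total faults: 5
--- LRU ---
  step 0: ref 3 -> FAULT, frames=[3,-,-,-] (faults so far: 1)
  step 1: ref 1 -> FAULT, frames=[3,1,-,-] (faults so far: 2)
  step 2: ref 2 -> FAULT, frames=[3,1,2,-] (faults so far: 3)
  step 3: ref 3 -> HIT, frames=[3,1,2,-] (faults so far: 3)
  step 4: ref 1 -> HIT, frames=[3,1,2,-] (faults so far: 3)
  step 5: ref 1 -> HIT, frames=[3,1,2,-] (faults so far: 3)
  step 6: ref 5 -> FAULT, frames=[3,1,2,5] (faults so far: 4)
  step 7: ref 1 -> HIT, frames=[3,1,2,5] (faults so far: 4)
  step 8: ref 3 -> HIT, frames=[3,1,2,5] (faults so far: 4)
  step 9: ref 4 -> FAULT, evict 2, frames=[3,1,4,5] (faults so far: 5)
  step 10: ref 1 -> HIT, frames=[3,1,4,5] (faults so far: 5)
  step 11: ref 2 -> FAULT, evict 5, frames=[3,1,4,2] (faults so far: 6)
  LRU total faults: 6
--- Optimal ---
  step 0: ref 3 -> FAULT, frames=[3,-,-,-] (faults so far: 1)
  step 1: ref 1 -> FAULT, frames=[3,1,-,-] (faults so far: 2)
  step 2: ref 2 -> FAULT, frames=[3,1,2,-] (faults so far: 3)
  step 3: ref 3 -> HIT, frames=[3,1,2,-] (faults so far: 3)
  step 4: ref 1 -> HIT, frames=[3,1,2,-] (faults so far: 3)
  step 5: ref 1 -> HIT, frames=[3,1,2,-] (faults so far: 3)
  step 6: ref 5 -> FAULT, frames=[3,1,2,5] (faults so far: 4)
  step 7: ref 1 -> HIT, frames=[3,1,2,5] (faults so far: 4)
  step 8: ref 3 -> HIT, frames=[3,1,2,5] (faults so far: 4)
  step 9: ref 4 -> FAULT, evict 3, frames=[4,1,2,5] (faults so far: 5)
  step 10: ref 1 -> HIT, frames=[4,1,2,5] (faults so far: 5)
  step 11: ref 2 -> HIT, frames=[4,1,2,5] (faults so far: 5)
  Optimal total faults: 5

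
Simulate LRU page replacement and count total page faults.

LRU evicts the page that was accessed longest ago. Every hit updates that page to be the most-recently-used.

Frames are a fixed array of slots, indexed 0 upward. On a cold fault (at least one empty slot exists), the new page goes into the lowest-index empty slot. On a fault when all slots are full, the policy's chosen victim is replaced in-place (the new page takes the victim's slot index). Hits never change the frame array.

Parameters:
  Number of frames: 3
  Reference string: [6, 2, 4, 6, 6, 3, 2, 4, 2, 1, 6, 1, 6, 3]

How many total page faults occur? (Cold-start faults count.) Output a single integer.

Answer: 9

Derivation:
Step 0: ref 6 → FAULT, frames=[6,-,-]
Step 1: ref 2 → FAULT, frames=[6,2,-]
Step 2: ref 4 → FAULT, frames=[6,2,4]
Step 3: ref 6 → HIT, frames=[6,2,4]
Step 4: ref 6 → HIT, frames=[6,2,4]
Step 5: ref 3 → FAULT (evict 2), frames=[6,3,4]
Step 6: ref 2 → FAULT (evict 4), frames=[6,3,2]
Step 7: ref 4 → FAULT (evict 6), frames=[4,3,2]
Step 8: ref 2 → HIT, frames=[4,3,2]
Step 9: ref 1 → FAULT (evict 3), frames=[4,1,2]
Step 10: ref 6 → FAULT (evict 4), frames=[6,1,2]
Step 11: ref 1 → HIT, frames=[6,1,2]
Step 12: ref 6 → HIT, frames=[6,1,2]
Step 13: ref 3 → FAULT (evict 2), frames=[6,1,3]
Total faults: 9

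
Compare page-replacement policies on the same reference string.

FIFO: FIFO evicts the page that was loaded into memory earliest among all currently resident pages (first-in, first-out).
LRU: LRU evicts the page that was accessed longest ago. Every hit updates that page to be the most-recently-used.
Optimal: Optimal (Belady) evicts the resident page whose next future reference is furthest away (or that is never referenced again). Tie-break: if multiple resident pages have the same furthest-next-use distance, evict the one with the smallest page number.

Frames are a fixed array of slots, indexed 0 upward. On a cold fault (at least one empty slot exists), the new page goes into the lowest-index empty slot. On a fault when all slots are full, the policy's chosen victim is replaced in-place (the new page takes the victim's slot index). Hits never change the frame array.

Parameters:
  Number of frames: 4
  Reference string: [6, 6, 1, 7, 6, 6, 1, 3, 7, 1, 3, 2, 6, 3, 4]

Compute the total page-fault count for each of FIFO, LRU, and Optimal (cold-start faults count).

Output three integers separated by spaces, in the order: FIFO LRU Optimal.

Answer: 7 7 6

Derivation:
--- FIFO ---
  step 0: ref 6 -> FAULT, frames=[6,-,-,-] (faults so far: 1)
  step 1: ref 6 -> HIT, frames=[6,-,-,-] (faults so far: 1)
  step 2: ref 1 -> FAULT, frames=[6,1,-,-] (faults so far: 2)
  step 3: ref 7 -> FAULT, frames=[6,1,7,-] (faults so far: 3)
  step 4: ref 6 -> HIT, frames=[6,1,7,-] (faults so far: 3)
  step 5: ref 6 -> HIT, frames=[6,1,7,-] (faults so far: 3)
  step 6: ref 1 -> HIT, frames=[6,1,7,-] (faults so far: 3)
  step 7: ref 3 -> FAULT, frames=[6,1,7,3] (faults so far: 4)
  step 8: ref 7 -> HIT, frames=[6,1,7,3] (faults so far: 4)
  step 9: ref 1 -> HIT, frames=[6,1,7,3] (faults so far: 4)
  step 10: ref 3 -> HIT, frames=[6,1,7,3] (faults so far: 4)
  step 11: ref 2 -> FAULT, evict 6, frames=[2,1,7,3] (faults so far: 5)
  step 12: ref 6 -> FAULT, evict 1, frames=[2,6,7,3] (faults so far: 6)
  step 13: ref 3 -> HIT, frames=[2,6,7,3] (faults so far: 6)
  step 14: ref 4 -> FAULT, evict 7, frames=[2,6,4,3] (faults so far: 7)
  FIFO total faults: 7
--- LRU ---
  step 0: ref 6 -> FAULT, frames=[6,-,-,-] (faults so far: 1)
  step 1: ref 6 -> HIT, frames=[6,-,-,-] (faults so far: 1)
  step 2: ref 1 -> FAULT, frames=[6,1,-,-] (faults so far: 2)
  step 3: ref 7 -> FAULT, frames=[6,1,7,-] (faults so far: 3)
  step 4: ref 6 -> HIT, frames=[6,1,7,-] (faults so far: 3)
  step 5: ref 6 -> HIT, frames=[6,1,7,-] (faults so far: 3)
  step 6: ref 1 -> HIT, frames=[6,1,7,-] (faults so far: 3)
  step 7: ref 3 -> FAULT, frames=[6,1,7,3] (faults so far: 4)
  step 8: ref 7 -> HIT, frames=[6,1,7,3] (faults so far: 4)
  step 9: ref 1 -> HIT, frames=[6,1,7,3] (faults so far: 4)
  step 10: ref 3 -> HIT, frames=[6,1,7,3] (faults so far: 4)
  step 11: ref 2 -> FAULT, evict 6, frames=[2,1,7,3] (faults so far: 5)
  step 12: ref 6 -> FAULT, evict 7, frames=[2,1,6,3] (faults so far: 6)
  step 13: ref 3 -> HIT, frames=[2,1,6,3] (faults so far: 6)
  step 14: ref 4 -> FAULT, evict 1, frames=[2,4,6,3] (faults so far: 7)
  LRU total faults: 7
--- Optimal ---
  step 0: ref 6 -> FAULT, frames=[6,-,-,-] (faults so far: 1)
  step 1: ref 6 -> HIT, frames=[6,-,-,-] (faults so far: 1)
  step 2: ref 1 -> FAULT, frames=[6,1,-,-] (faults so far: 2)
  step 3: ref 7 -> FAULT, frames=[6,1,7,-] (faults so far: 3)
  step 4: ref 6 -> HIT, frames=[6,1,7,-] (faults so far: 3)
  step 5: ref 6 -> HIT, frames=[6,1,7,-] (faults so far: 3)
  step 6: ref 1 -> HIT, frames=[6,1,7,-] (faults so far: 3)
  step 7: ref 3 -> FAULT, frames=[6,1,7,3] (faults so far: 4)
  step 8: ref 7 -> HIT, frames=[6,1,7,3] (faults so far: 4)
  step 9: ref 1 -> HIT, frames=[6,1,7,3] (faults so far: 4)
  step 10: ref 3 -> HIT, frames=[6,1,7,3] (faults so far: 4)
  step 11: ref 2 -> FAULT, evict 1, frames=[6,2,7,3] (faults so far: 5)
  step 12: ref 6 -> HIT, frames=[6,2,7,3] (faults so far: 5)
  step 13: ref 3 -> HIT, frames=[6,2,7,3] (faults so far: 5)
  step 14: ref 4 -> FAULT, evict 2, frames=[6,4,7,3] (faults so far: 6)
  Optimal total faults: 6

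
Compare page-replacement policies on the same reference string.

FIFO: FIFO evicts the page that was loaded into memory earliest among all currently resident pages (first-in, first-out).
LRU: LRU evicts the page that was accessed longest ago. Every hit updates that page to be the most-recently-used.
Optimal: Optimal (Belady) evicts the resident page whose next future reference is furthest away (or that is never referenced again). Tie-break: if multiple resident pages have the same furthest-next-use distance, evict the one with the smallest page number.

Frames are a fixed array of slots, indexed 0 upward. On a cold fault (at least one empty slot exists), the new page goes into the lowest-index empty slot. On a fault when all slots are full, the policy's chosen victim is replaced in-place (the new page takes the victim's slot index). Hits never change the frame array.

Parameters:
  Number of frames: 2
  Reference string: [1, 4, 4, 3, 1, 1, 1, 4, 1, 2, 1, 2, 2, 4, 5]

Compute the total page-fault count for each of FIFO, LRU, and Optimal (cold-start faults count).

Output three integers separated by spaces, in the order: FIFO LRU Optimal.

--- FIFO ---
  step 0: ref 1 -> FAULT, frames=[1,-] (faults so far: 1)
  step 1: ref 4 -> FAULT, frames=[1,4] (faults so far: 2)
  step 2: ref 4 -> HIT, frames=[1,4] (faults so far: 2)
  step 3: ref 3 -> FAULT, evict 1, frames=[3,4] (faults so far: 3)
  step 4: ref 1 -> FAULT, evict 4, frames=[3,1] (faults so far: 4)
  step 5: ref 1 -> HIT, frames=[3,1] (faults so far: 4)
  step 6: ref 1 -> HIT, frames=[3,1] (faults so far: 4)
  step 7: ref 4 -> FAULT, evict 3, frames=[4,1] (faults so far: 5)
  step 8: ref 1 -> HIT, frames=[4,1] (faults so far: 5)
  step 9: ref 2 -> FAULT, evict 1, frames=[4,2] (faults so far: 6)
  step 10: ref 1 -> FAULT, evict 4, frames=[1,2] (faults so far: 7)
  step 11: ref 2 -> HIT, frames=[1,2] (faults so far: 7)
  step 12: ref 2 -> HIT, frames=[1,2] (faults so far: 7)
  step 13: ref 4 -> FAULT, evict 2, frames=[1,4] (faults so far: 8)
  step 14: ref 5 -> FAULT, evict 1, frames=[5,4] (faults so far: 9)
  FIFO total faults: 9
--- LRU ---
  step 0: ref 1 -> FAULT, frames=[1,-] (faults so far: 1)
  step 1: ref 4 -> FAULT, frames=[1,4] (faults so far: 2)
  step 2: ref 4 -> HIT, frames=[1,4] (faults so far: 2)
  step 3: ref 3 -> FAULT, evict 1, frames=[3,4] (faults so far: 3)
  step 4: ref 1 -> FAULT, evict 4, frames=[3,1] (faults so far: 4)
  step 5: ref 1 -> HIT, frames=[3,1] (faults so far: 4)
  step 6: ref 1 -> HIT, frames=[3,1] (faults so far: 4)
  step 7: ref 4 -> FAULT, evict 3, frames=[4,1] (faults so far: 5)
  step 8: ref 1 -> HIT, frames=[4,1] (faults so far: 5)
  step 9: ref 2 -> FAULT, evict 4, frames=[2,1] (faults so far: 6)
  step 10: ref 1 -> HIT, frames=[2,1] (faults so far: 6)
  step 11: ref 2 -> HIT, frames=[2,1] (faults so far: 6)
  step 12: ref 2 -> HIT, frames=[2,1] (faults so far: 6)
  step 13: ref 4 -> FAULT, evict 1, frames=[2,4] (faults so far: 7)
  step 14: ref 5 -> FAULT, evict 2, frames=[5,4] (faults so far: 8)
  LRU total faults: 8
--- Optimal ---
  step 0: ref 1 -> FAULT, frames=[1,-] (faults so far: 1)
  step 1: ref 4 -> FAULT, frames=[1,4] (faults so far: 2)
  step 2: ref 4 -> HIT, frames=[1,4] (faults so far: 2)
  step 3: ref 3 -> FAULT, evict 4, frames=[1,3] (faults so far: 3)
  step 4: ref 1 -> HIT, frames=[1,3] (faults so far: 3)
  step 5: ref 1 -> HIT, frames=[1,3] (faults so far: 3)
  step 6: ref 1 -> HIT, frames=[1,3] (faults so far: 3)
  step 7: ref 4 -> FAULT, evict 3, frames=[1,4] (faults so far: 4)
  step 8: ref 1 -> HIT, frames=[1,4] (faults so far: 4)
  step 9: ref 2 -> FAULT, evict 4, frames=[1,2] (faults so far: 5)
  step 10: ref 1 -> HIT, frames=[1,2] (faults so far: 5)
  step 11: ref 2 -> HIT, frames=[1,2] (faults so far: 5)
  step 12: ref 2 -> HIT, frames=[1,2] (faults so far: 5)
  step 13: ref 4 -> FAULT, evict 1, frames=[4,2] (faults so far: 6)
  step 14: ref 5 -> FAULT, evict 2, frames=[4,5] (faults so far: 7)
  Optimal total faults: 7

Answer: 9 8 7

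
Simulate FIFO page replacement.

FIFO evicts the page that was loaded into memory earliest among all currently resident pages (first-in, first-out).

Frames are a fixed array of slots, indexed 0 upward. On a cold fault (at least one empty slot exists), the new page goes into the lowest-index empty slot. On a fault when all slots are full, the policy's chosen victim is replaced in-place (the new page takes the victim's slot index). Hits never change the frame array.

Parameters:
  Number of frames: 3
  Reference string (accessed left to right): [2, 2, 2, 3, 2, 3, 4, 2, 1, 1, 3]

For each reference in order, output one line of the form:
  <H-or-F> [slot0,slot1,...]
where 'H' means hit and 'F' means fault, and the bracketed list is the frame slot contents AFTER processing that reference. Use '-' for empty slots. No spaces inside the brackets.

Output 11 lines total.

F [2,-,-]
H [2,-,-]
H [2,-,-]
F [2,3,-]
H [2,3,-]
H [2,3,-]
F [2,3,4]
H [2,3,4]
F [1,3,4]
H [1,3,4]
H [1,3,4]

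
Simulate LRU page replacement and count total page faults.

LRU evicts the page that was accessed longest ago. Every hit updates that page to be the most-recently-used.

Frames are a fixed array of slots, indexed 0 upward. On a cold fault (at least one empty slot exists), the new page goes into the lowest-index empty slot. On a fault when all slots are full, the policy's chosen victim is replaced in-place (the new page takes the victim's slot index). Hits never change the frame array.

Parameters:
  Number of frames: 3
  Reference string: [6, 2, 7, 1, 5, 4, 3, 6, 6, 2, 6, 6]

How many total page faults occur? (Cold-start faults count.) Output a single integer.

Answer: 9

Derivation:
Step 0: ref 6 → FAULT, frames=[6,-,-]
Step 1: ref 2 → FAULT, frames=[6,2,-]
Step 2: ref 7 → FAULT, frames=[6,2,7]
Step 3: ref 1 → FAULT (evict 6), frames=[1,2,7]
Step 4: ref 5 → FAULT (evict 2), frames=[1,5,7]
Step 5: ref 4 → FAULT (evict 7), frames=[1,5,4]
Step 6: ref 3 → FAULT (evict 1), frames=[3,5,4]
Step 7: ref 6 → FAULT (evict 5), frames=[3,6,4]
Step 8: ref 6 → HIT, frames=[3,6,4]
Step 9: ref 2 → FAULT (evict 4), frames=[3,6,2]
Step 10: ref 6 → HIT, frames=[3,6,2]
Step 11: ref 6 → HIT, frames=[3,6,2]
Total faults: 9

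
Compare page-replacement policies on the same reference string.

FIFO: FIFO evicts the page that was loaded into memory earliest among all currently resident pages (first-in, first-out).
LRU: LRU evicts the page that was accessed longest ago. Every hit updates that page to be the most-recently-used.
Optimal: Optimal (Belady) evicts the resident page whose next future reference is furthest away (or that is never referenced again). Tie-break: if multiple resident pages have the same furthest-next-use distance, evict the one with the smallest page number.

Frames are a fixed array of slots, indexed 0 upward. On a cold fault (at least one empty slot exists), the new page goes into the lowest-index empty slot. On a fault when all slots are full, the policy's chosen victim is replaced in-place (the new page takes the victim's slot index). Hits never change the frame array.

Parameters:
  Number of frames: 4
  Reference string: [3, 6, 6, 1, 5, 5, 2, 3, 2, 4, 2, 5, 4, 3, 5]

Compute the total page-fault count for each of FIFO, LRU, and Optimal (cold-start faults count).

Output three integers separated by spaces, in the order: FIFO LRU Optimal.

Answer: 7 7 6

Derivation:
--- FIFO ---
  step 0: ref 3 -> FAULT, frames=[3,-,-,-] (faults so far: 1)
  step 1: ref 6 -> FAULT, frames=[3,6,-,-] (faults so far: 2)
  step 2: ref 6 -> HIT, frames=[3,6,-,-] (faults so far: 2)
  step 3: ref 1 -> FAULT, frames=[3,6,1,-] (faults so far: 3)
  step 4: ref 5 -> FAULT, frames=[3,6,1,5] (faults so far: 4)
  step 5: ref 5 -> HIT, frames=[3,6,1,5] (faults so far: 4)
  step 6: ref 2 -> FAULT, evict 3, frames=[2,6,1,5] (faults so far: 5)
  step 7: ref 3 -> FAULT, evict 6, frames=[2,3,1,5] (faults so far: 6)
  step 8: ref 2 -> HIT, frames=[2,3,1,5] (faults so far: 6)
  step 9: ref 4 -> FAULT, evict 1, frames=[2,3,4,5] (faults so far: 7)
  step 10: ref 2 -> HIT, frames=[2,3,4,5] (faults so far: 7)
  step 11: ref 5 -> HIT, frames=[2,3,4,5] (faults so far: 7)
  step 12: ref 4 -> HIT, frames=[2,3,4,5] (faults so far: 7)
  step 13: ref 3 -> HIT, frames=[2,3,4,5] (faults so far: 7)
  step 14: ref 5 -> HIT, frames=[2,3,4,5] (faults so far: 7)
  FIFO total faults: 7
--- LRU ---
  step 0: ref 3 -> FAULT, frames=[3,-,-,-] (faults so far: 1)
  step 1: ref 6 -> FAULT, frames=[3,6,-,-] (faults so far: 2)
  step 2: ref 6 -> HIT, frames=[3,6,-,-] (faults so far: 2)
  step 3: ref 1 -> FAULT, frames=[3,6,1,-] (faults so far: 3)
  step 4: ref 5 -> FAULT, frames=[3,6,1,5] (faults so far: 4)
  step 5: ref 5 -> HIT, frames=[3,6,1,5] (faults so far: 4)
  step 6: ref 2 -> FAULT, evict 3, frames=[2,6,1,5] (faults so far: 5)
  step 7: ref 3 -> FAULT, evict 6, frames=[2,3,1,5] (faults so far: 6)
  step 8: ref 2 -> HIT, frames=[2,3,1,5] (faults so far: 6)
  step 9: ref 4 -> FAULT, evict 1, frames=[2,3,4,5] (faults so far: 7)
  step 10: ref 2 -> HIT, frames=[2,3,4,5] (faults so far: 7)
  step 11: ref 5 -> HIT, frames=[2,3,4,5] (faults so far: 7)
  step 12: ref 4 -> HIT, frames=[2,3,4,5] (faults so far: 7)
  step 13: ref 3 -> HIT, frames=[2,3,4,5] (faults so far: 7)
  step 14: ref 5 -> HIT, frames=[2,3,4,5] (faults so far: 7)
  LRU total faults: 7
--- Optimal ---
  step 0: ref 3 -> FAULT, frames=[3,-,-,-] (faults so far: 1)
  step 1: ref 6 -> FAULT, frames=[3,6,-,-] (faults so far: 2)
  step 2: ref 6 -> HIT, frames=[3,6,-,-] (faults so far: 2)
  step 3: ref 1 -> FAULT, frames=[3,6,1,-] (faults so far: 3)
  step 4: ref 5 -> FAULT, frames=[3,6,1,5] (faults so far: 4)
  step 5: ref 5 -> HIT, frames=[3,6,1,5] (faults so far: 4)
  step 6: ref 2 -> FAULT, evict 1, frames=[3,6,2,5] (faults so far: 5)
  step 7: ref 3 -> HIT, frames=[3,6,2,5] (faults so far: 5)
  step 8: ref 2 -> HIT, frames=[3,6,2,5] (faults so far: 5)
  step 9: ref 4 -> FAULT, evict 6, frames=[3,4,2,5] (faults so far: 6)
  step 10: ref 2 -> HIT, frames=[3,4,2,5] (faults so far: 6)
  step 11: ref 5 -> HIT, frames=[3,4,2,5] (faults so far: 6)
  step 12: ref 4 -> HIT, frames=[3,4,2,5] (faults so far: 6)
  step 13: ref 3 -> HIT, frames=[3,4,2,5] (faults so far: 6)
  step 14: ref 5 -> HIT, frames=[3,4,2,5] (faults so far: 6)
  Optimal total faults: 6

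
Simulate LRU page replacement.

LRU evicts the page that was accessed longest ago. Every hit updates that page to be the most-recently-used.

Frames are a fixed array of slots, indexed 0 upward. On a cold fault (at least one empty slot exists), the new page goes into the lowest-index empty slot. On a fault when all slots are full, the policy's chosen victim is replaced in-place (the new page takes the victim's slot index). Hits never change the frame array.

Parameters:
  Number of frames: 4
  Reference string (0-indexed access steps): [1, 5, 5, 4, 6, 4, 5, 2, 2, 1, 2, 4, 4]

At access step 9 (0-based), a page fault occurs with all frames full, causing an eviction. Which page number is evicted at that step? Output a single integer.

Step 0: ref 1 -> FAULT, frames=[1,-,-,-]
Step 1: ref 5 -> FAULT, frames=[1,5,-,-]
Step 2: ref 5 -> HIT, frames=[1,5,-,-]
Step 3: ref 4 -> FAULT, frames=[1,5,4,-]
Step 4: ref 6 -> FAULT, frames=[1,5,4,6]
Step 5: ref 4 -> HIT, frames=[1,5,4,6]
Step 6: ref 5 -> HIT, frames=[1,5,4,6]
Step 7: ref 2 -> FAULT, evict 1, frames=[2,5,4,6]
Step 8: ref 2 -> HIT, frames=[2,5,4,6]
Step 9: ref 1 -> FAULT, evict 6, frames=[2,5,4,1]
At step 9: evicted page 6

Answer: 6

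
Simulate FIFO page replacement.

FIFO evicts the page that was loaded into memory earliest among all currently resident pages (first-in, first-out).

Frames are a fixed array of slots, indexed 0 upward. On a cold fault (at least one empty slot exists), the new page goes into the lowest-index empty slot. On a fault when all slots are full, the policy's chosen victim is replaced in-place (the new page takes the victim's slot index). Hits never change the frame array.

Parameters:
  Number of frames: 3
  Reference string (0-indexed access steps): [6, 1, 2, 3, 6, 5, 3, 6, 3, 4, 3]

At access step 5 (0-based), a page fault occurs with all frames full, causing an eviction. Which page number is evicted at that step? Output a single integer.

Answer: 2

Derivation:
Step 0: ref 6 -> FAULT, frames=[6,-,-]
Step 1: ref 1 -> FAULT, frames=[6,1,-]
Step 2: ref 2 -> FAULT, frames=[6,1,2]
Step 3: ref 3 -> FAULT, evict 6, frames=[3,1,2]
Step 4: ref 6 -> FAULT, evict 1, frames=[3,6,2]
Step 5: ref 5 -> FAULT, evict 2, frames=[3,6,5]
At step 5: evicted page 2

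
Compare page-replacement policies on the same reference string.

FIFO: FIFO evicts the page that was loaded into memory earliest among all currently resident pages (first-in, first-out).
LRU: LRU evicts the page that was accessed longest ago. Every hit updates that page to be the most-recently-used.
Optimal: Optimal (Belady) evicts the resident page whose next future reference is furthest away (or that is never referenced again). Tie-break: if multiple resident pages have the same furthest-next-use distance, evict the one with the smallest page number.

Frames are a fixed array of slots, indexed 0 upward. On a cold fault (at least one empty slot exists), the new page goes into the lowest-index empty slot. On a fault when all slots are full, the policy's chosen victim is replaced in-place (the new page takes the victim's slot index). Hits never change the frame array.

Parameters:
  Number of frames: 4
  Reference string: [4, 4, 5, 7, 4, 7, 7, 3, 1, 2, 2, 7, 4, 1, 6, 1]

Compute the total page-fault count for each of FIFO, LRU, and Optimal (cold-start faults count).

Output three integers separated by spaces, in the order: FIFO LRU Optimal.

--- FIFO ---
  step 0: ref 4 -> FAULT, frames=[4,-,-,-] (faults so far: 1)
  step 1: ref 4 -> HIT, frames=[4,-,-,-] (faults so far: 1)
  step 2: ref 5 -> FAULT, frames=[4,5,-,-] (faults so far: 2)
  step 3: ref 7 -> FAULT, frames=[4,5,7,-] (faults so far: 3)
  step 4: ref 4 -> HIT, frames=[4,5,7,-] (faults so far: 3)
  step 5: ref 7 -> HIT, frames=[4,5,7,-] (faults so far: 3)
  step 6: ref 7 -> HIT, frames=[4,5,7,-] (faults so far: 3)
  step 7: ref 3 -> FAULT, frames=[4,5,7,3] (faults so far: 4)
  step 8: ref 1 -> FAULT, evict 4, frames=[1,5,7,3] (faults so far: 5)
  step 9: ref 2 -> FAULT, evict 5, frames=[1,2,7,3] (faults so far: 6)
  step 10: ref 2 -> HIT, frames=[1,2,7,3] (faults so far: 6)
  step 11: ref 7 -> HIT, frames=[1,2,7,3] (faults so far: 6)
  step 12: ref 4 -> FAULT, evict 7, frames=[1,2,4,3] (faults so far: 7)
  step 13: ref 1 -> HIT, frames=[1,2,4,3] (faults so far: 7)
  step 14: ref 6 -> FAULT, evict 3, frames=[1,2,4,6] (faults so far: 8)
  step 15: ref 1 -> HIT, frames=[1,2,4,6] (faults so far: 8)
  FIFO total faults: 8
--- LRU ---
  step 0: ref 4 -> FAULT, frames=[4,-,-,-] (faults so far: 1)
  step 1: ref 4 -> HIT, frames=[4,-,-,-] (faults so far: 1)
  step 2: ref 5 -> FAULT, frames=[4,5,-,-] (faults so far: 2)
  step 3: ref 7 -> FAULT, frames=[4,5,7,-] (faults so far: 3)
  step 4: ref 4 -> HIT, frames=[4,5,7,-] (faults so far: 3)
  step 5: ref 7 -> HIT, frames=[4,5,7,-] (faults so far: 3)
  step 6: ref 7 -> HIT, frames=[4,5,7,-] (faults so far: 3)
  step 7: ref 3 -> FAULT, frames=[4,5,7,3] (faults so far: 4)
  step 8: ref 1 -> FAULT, evict 5, frames=[4,1,7,3] (faults so far: 5)
  step 9: ref 2 -> FAULT, evict 4, frames=[2,1,7,3] (faults so far: 6)
  step 10: ref 2 -> HIT, frames=[2,1,7,3] (faults so far: 6)
  step 11: ref 7 -> HIT, frames=[2,1,7,3] (faults so far: 6)
  step 12: ref 4 -> FAULT, evict 3, frames=[2,1,7,4] (faults so far: 7)
  step 13: ref 1 -> HIT, frames=[2,1,7,4] (faults so far: 7)
  step 14: ref 6 -> FAULT, evict 2, frames=[6,1,7,4] (faults so far: 8)
  step 15: ref 1 -> HIT, frames=[6,1,7,4] (faults so far: 8)
  LRU total faults: 8
--- Optimal ---
  step 0: ref 4 -> FAULT, frames=[4,-,-,-] (faults so far: 1)
  step 1: ref 4 -> HIT, frames=[4,-,-,-] (faults so far: 1)
  step 2: ref 5 -> FAULT, frames=[4,5,-,-] (faults so far: 2)
  step 3: ref 7 -> FAULT, frames=[4,5,7,-] (faults so far: 3)
  step 4: ref 4 -> HIT, frames=[4,5,7,-] (faults so far: 3)
  step 5: ref 7 -> HIT, frames=[4,5,7,-] (faults so far: 3)
  step 6: ref 7 -> HIT, frames=[4,5,7,-] (faults so far: 3)
  step 7: ref 3 -> FAULT, frames=[4,5,7,3] (faults so far: 4)
  step 8: ref 1 -> FAULT, evict 3, frames=[4,5,7,1] (faults so far: 5)
  step 9: ref 2 -> FAULT, evict 5, frames=[4,2,7,1] (faults so far: 6)
  step 10: ref 2 -> HIT, frames=[4,2,7,1] (faults so far: 6)
  step 11: ref 7 -> HIT, frames=[4,2,7,1] (faults so far: 6)
  step 12: ref 4 -> HIT, frames=[4,2,7,1] (faults so far: 6)
  step 13: ref 1 -> HIT, frames=[4,2,7,1] (faults so far: 6)
  step 14: ref 6 -> FAULT, evict 2, frames=[4,6,7,1] (faults so far: 7)
  step 15: ref 1 -> HIT, frames=[4,6,7,1] (faults so far: 7)
  Optimal total faults: 7

Answer: 8 8 7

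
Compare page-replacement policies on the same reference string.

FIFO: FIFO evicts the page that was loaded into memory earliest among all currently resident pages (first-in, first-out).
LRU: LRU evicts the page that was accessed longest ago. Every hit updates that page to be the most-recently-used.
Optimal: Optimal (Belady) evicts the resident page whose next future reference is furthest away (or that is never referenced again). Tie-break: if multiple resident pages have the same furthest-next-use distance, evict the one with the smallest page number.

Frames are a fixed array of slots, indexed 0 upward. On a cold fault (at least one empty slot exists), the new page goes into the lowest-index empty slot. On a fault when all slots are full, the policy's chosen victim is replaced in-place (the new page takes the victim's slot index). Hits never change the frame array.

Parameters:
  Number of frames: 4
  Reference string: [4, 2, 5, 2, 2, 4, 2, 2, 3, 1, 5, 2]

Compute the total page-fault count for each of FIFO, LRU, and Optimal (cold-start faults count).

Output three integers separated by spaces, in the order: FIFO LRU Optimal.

Answer: 5 6 5

Derivation:
--- FIFO ---
  step 0: ref 4 -> FAULT, frames=[4,-,-,-] (faults so far: 1)
  step 1: ref 2 -> FAULT, frames=[4,2,-,-] (faults so far: 2)
  step 2: ref 5 -> FAULT, frames=[4,2,5,-] (faults so far: 3)
  step 3: ref 2 -> HIT, frames=[4,2,5,-] (faults so far: 3)
  step 4: ref 2 -> HIT, frames=[4,2,5,-] (faults so far: 3)
  step 5: ref 4 -> HIT, frames=[4,2,5,-] (faults so far: 3)
  step 6: ref 2 -> HIT, frames=[4,2,5,-] (faults so far: 3)
  step 7: ref 2 -> HIT, frames=[4,2,5,-] (faults so far: 3)
  step 8: ref 3 -> FAULT, frames=[4,2,5,3] (faults so far: 4)
  step 9: ref 1 -> FAULT, evict 4, frames=[1,2,5,3] (faults so far: 5)
  step 10: ref 5 -> HIT, frames=[1,2,5,3] (faults so far: 5)
  step 11: ref 2 -> HIT, frames=[1,2,5,3] (faults so far: 5)
  FIFO total faults: 5
--- LRU ---
  step 0: ref 4 -> FAULT, frames=[4,-,-,-] (faults so far: 1)
  step 1: ref 2 -> FAULT, frames=[4,2,-,-] (faults so far: 2)
  step 2: ref 5 -> FAULT, frames=[4,2,5,-] (faults so far: 3)
  step 3: ref 2 -> HIT, frames=[4,2,5,-] (faults so far: 3)
  step 4: ref 2 -> HIT, frames=[4,2,5,-] (faults so far: 3)
  step 5: ref 4 -> HIT, frames=[4,2,5,-] (faults so far: 3)
  step 6: ref 2 -> HIT, frames=[4,2,5,-] (faults so far: 3)
  step 7: ref 2 -> HIT, frames=[4,2,5,-] (faults so far: 3)
  step 8: ref 3 -> FAULT, frames=[4,2,5,3] (faults so far: 4)
  step 9: ref 1 -> FAULT, evict 5, frames=[4,2,1,3] (faults so far: 5)
  step 10: ref 5 -> FAULT, evict 4, frames=[5,2,1,3] (faults so far: 6)
  step 11: ref 2 -> HIT, frames=[5,2,1,3] (faults so far: 6)
  LRU total faults: 6
--- Optimal ---
  step 0: ref 4 -> FAULT, frames=[4,-,-,-] (faults so far: 1)
  step 1: ref 2 -> FAULT, frames=[4,2,-,-] (faults so far: 2)
  step 2: ref 5 -> FAULT, frames=[4,2,5,-] (faults so far: 3)
  step 3: ref 2 -> HIT, frames=[4,2,5,-] (faults so far: 3)
  step 4: ref 2 -> HIT, frames=[4,2,5,-] (faults so far: 3)
  step 5: ref 4 -> HIT, frames=[4,2,5,-] (faults so far: 3)
  step 6: ref 2 -> HIT, frames=[4,2,5,-] (faults so far: 3)
  step 7: ref 2 -> HIT, frames=[4,2,5,-] (faults so far: 3)
  step 8: ref 3 -> FAULT, frames=[4,2,5,3] (faults so far: 4)
  step 9: ref 1 -> FAULT, evict 3, frames=[4,2,5,1] (faults so far: 5)
  step 10: ref 5 -> HIT, frames=[4,2,5,1] (faults so far: 5)
  step 11: ref 2 -> HIT, frames=[4,2,5,1] (faults so far: 5)
  Optimal total faults: 5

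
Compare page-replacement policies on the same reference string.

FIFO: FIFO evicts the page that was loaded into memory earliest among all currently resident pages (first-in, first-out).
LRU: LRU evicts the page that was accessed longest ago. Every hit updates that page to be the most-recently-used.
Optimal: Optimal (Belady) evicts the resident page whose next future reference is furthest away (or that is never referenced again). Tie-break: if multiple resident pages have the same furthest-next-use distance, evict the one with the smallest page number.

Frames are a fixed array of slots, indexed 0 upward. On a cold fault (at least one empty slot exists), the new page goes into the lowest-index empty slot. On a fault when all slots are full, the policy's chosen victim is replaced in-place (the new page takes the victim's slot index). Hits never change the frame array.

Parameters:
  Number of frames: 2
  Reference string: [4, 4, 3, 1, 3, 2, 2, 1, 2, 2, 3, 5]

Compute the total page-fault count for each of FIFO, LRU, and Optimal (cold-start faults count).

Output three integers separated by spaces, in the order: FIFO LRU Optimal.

Answer: 6 7 6

Derivation:
--- FIFO ---
  step 0: ref 4 -> FAULT, frames=[4,-] (faults so far: 1)
  step 1: ref 4 -> HIT, frames=[4,-] (faults so far: 1)
  step 2: ref 3 -> FAULT, frames=[4,3] (faults so far: 2)
  step 3: ref 1 -> FAULT, evict 4, frames=[1,3] (faults so far: 3)
  step 4: ref 3 -> HIT, frames=[1,3] (faults so far: 3)
  step 5: ref 2 -> FAULT, evict 3, frames=[1,2] (faults so far: 4)
  step 6: ref 2 -> HIT, frames=[1,2] (faults so far: 4)
  step 7: ref 1 -> HIT, frames=[1,2] (faults so far: 4)
  step 8: ref 2 -> HIT, frames=[1,2] (faults so far: 4)
  step 9: ref 2 -> HIT, frames=[1,2] (faults so far: 4)
  step 10: ref 3 -> FAULT, evict 1, frames=[3,2] (faults so far: 5)
  step 11: ref 5 -> FAULT, evict 2, frames=[3,5] (faults so far: 6)
  FIFO total faults: 6
--- LRU ---
  step 0: ref 4 -> FAULT, frames=[4,-] (faults so far: 1)
  step 1: ref 4 -> HIT, frames=[4,-] (faults so far: 1)
  step 2: ref 3 -> FAULT, frames=[4,3] (faults so far: 2)
  step 3: ref 1 -> FAULT, evict 4, frames=[1,3] (faults so far: 3)
  step 4: ref 3 -> HIT, frames=[1,3] (faults so far: 3)
  step 5: ref 2 -> FAULT, evict 1, frames=[2,3] (faults so far: 4)
  step 6: ref 2 -> HIT, frames=[2,3] (faults so far: 4)
  step 7: ref 1 -> FAULT, evict 3, frames=[2,1] (faults so far: 5)
  step 8: ref 2 -> HIT, frames=[2,1] (faults so far: 5)
  step 9: ref 2 -> HIT, frames=[2,1] (faults so far: 5)
  step 10: ref 3 -> FAULT, evict 1, frames=[2,3] (faults so far: 6)
  step 11: ref 5 -> FAULT, evict 2, frames=[5,3] (faults so far: 7)
  LRU total faults: 7
--- Optimal ---
  step 0: ref 4 -> FAULT, frames=[4,-] (faults so far: 1)
  step 1: ref 4 -> HIT, frames=[4,-] (faults so far: 1)
  step 2: ref 3 -> FAULT, frames=[4,3] (faults so far: 2)
  step 3: ref 1 -> FAULT, evict 4, frames=[1,3] (faults so far: 3)
  step 4: ref 3 -> HIT, frames=[1,3] (faults so far: 3)
  step 5: ref 2 -> FAULT, evict 3, frames=[1,2] (faults so far: 4)
  step 6: ref 2 -> HIT, frames=[1,2] (faults so far: 4)
  step 7: ref 1 -> HIT, frames=[1,2] (faults so far: 4)
  step 8: ref 2 -> HIT, frames=[1,2] (faults so far: 4)
  step 9: ref 2 -> HIT, frames=[1,2] (faults so far: 4)
  step 10: ref 3 -> FAULT, evict 1, frames=[3,2] (faults so far: 5)
  step 11: ref 5 -> FAULT, evict 2, frames=[3,5] (faults so far: 6)
  Optimal total faults: 6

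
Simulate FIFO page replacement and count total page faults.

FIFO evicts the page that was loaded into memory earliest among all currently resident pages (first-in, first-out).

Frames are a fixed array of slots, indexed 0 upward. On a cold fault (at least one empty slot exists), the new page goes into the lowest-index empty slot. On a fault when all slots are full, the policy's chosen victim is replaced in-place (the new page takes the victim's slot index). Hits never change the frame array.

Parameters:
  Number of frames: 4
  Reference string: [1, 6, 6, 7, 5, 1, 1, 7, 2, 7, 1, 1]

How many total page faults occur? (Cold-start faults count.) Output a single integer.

Step 0: ref 1 → FAULT, frames=[1,-,-,-]
Step 1: ref 6 → FAULT, frames=[1,6,-,-]
Step 2: ref 6 → HIT, frames=[1,6,-,-]
Step 3: ref 7 → FAULT, frames=[1,6,7,-]
Step 4: ref 5 → FAULT, frames=[1,6,7,5]
Step 5: ref 1 → HIT, frames=[1,6,7,5]
Step 6: ref 1 → HIT, frames=[1,6,7,5]
Step 7: ref 7 → HIT, frames=[1,6,7,5]
Step 8: ref 2 → FAULT (evict 1), frames=[2,6,7,5]
Step 9: ref 7 → HIT, frames=[2,6,7,5]
Step 10: ref 1 → FAULT (evict 6), frames=[2,1,7,5]
Step 11: ref 1 → HIT, frames=[2,1,7,5]
Total faults: 6

Answer: 6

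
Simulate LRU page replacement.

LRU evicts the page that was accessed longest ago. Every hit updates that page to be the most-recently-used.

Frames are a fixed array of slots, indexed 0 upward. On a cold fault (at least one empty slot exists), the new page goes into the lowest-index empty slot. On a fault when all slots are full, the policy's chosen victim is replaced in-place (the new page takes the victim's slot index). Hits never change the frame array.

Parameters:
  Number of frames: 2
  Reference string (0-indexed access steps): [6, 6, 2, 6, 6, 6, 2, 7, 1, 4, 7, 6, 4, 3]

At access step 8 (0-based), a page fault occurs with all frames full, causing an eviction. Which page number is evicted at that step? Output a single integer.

Answer: 2

Derivation:
Step 0: ref 6 -> FAULT, frames=[6,-]
Step 1: ref 6 -> HIT, frames=[6,-]
Step 2: ref 2 -> FAULT, frames=[6,2]
Step 3: ref 6 -> HIT, frames=[6,2]
Step 4: ref 6 -> HIT, frames=[6,2]
Step 5: ref 6 -> HIT, frames=[6,2]
Step 6: ref 2 -> HIT, frames=[6,2]
Step 7: ref 7 -> FAULT, evict 6, frames=[7,2]
Step 8: ref 1 -> FAULT, evict 2, frames=[7,1]
At step 8: evicted page 2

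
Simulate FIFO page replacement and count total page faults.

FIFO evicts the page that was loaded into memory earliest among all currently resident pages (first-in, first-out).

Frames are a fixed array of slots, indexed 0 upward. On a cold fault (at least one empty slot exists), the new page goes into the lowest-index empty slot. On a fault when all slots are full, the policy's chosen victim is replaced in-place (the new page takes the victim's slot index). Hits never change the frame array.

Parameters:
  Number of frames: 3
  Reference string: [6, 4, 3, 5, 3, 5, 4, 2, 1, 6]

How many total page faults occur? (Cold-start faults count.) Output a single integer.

Answer: 7

Derivation:
Step 0: ref 6 → FAULT, frames=[6,-,-]
Step 1: ref 4 → FAULT, frames=[6,4,-]
Step 2: ref 3 → FAULT, frames=[6,4,3]
Step 3: ref 5 → FAULT (evict 6), frames=[5,4,3]
Step 4: ref 3 → HIT, frames=[5,4,3]
Step 5: ref 5 → HIT, frames=[5,4,3]
Step 6: ref 4 → HIT, frames=[5,4,3]
Step 7: ref 2 → FAULT (evict 4), frames=[5,2,3]
Step 8: ref 1 → FAULT (evict 3), frames=[5,2,1]
Step 9: ref 6 → FAULT (evict 5), frames=[6,2,1]
Total faults: 7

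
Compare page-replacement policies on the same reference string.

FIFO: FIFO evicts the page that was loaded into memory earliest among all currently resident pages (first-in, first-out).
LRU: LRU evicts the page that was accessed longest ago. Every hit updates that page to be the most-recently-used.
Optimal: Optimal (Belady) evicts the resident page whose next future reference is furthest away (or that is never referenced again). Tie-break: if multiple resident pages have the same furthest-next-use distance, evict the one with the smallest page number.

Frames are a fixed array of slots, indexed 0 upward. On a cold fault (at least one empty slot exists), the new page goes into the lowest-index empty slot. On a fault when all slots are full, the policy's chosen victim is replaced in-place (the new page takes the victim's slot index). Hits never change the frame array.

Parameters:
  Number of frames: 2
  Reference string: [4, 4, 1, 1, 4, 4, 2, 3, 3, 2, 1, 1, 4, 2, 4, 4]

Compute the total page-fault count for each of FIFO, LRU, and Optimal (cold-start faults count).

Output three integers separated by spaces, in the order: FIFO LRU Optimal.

Answer: 7 7 6

Derivation:
--- FIFO ---
  step 0: ref 4 -> FAULT, frames=[4,-] (faults so far: 1)
  step 1: ref 4 -> HIT, frames=[4,-] (faults so far: 1)
  step 2: ref 1 -> FAULT, frames=[4,1] (faults so far: 2)
  step 3: ref 1 -> HIT, frames=[4,1] (faults so far: 2)
  step 4: ref 4 -> HIT, frames=[4,1] (faults so far: 2)
  step 5: ref 4 -> HIT, frames=[4,1] (faults so far: 2)
  step 6: ref 2 -> FAULT, evict 4, frames=[2,1] (faults so far: 3)
  step 7: ref 3 -> FAULT, evict 1, frames=[2,3] (faults so far: 4)
  step 8: ref 3 -> HIT, frames=[2,3] (faults so far: 4)
  step 9: ref 2 -> HIT, frames=[2,3] (faults so far: 4)
  step 10: ref 1 -> FAULT, evict 2, frames=[1,3] (faults so far: 5)
  step 11: ref 1 -> HIT, frames=[1,3] (faults so far: 5)
  step 12: ref 4 -> FAULT, evict 3, frames=[1,4] (faults so far: 6)
  step 13: ref 2 -> FAULT, evict 1, frames=[2,4] (faults so far: 7)
  step 14: ref 4 -> HIT, frames=[2,4] (faults so far: 7)
  step 15: ref 4 -> HIT, frames=[2,4] (faults so far: 7)
  FIFO total faults: 7
--- LRU ---
  step 0: ref 4 -> FAULT, frames=[4,-] (faults so far: 1)
  step 1: ref 4 -> HIT, frames=[4,-] (faults so far: 1)
  step 2: ref 1 -> FAULT, frames=[4,1] (faults so far: 2)
  step 3: ref 1 -> HIT, frames=[4,1] (faults so far: 2)
  step 4: ref 4 -> HIT, frames=[4,1] (faults so far: 2)
  step 5: ref 4 -> HIT, frames=[4,1] (faults so far: 2)
  step 6: ref 2 -> FAULT, evict 1, frames=[4,2] (faults so far: 3)
  step 7: ref 3 -> FAULT, evict 4, frames=[3,2] (faults so far: 4)
  step 8: ref 3 -> HIT, frames=[3,2] (faults so far: 4)
  step 9: ref 2 -> HIT, frames=[3,2] (faults so far: 4)
  step 10: ref 1 -> FAULT, evict 3, frames=[1,2] (faults so far: 5)
  step 11: ref 1 -> HIT, frames=[1,2] (faults so far: 5)
  step 12: ref 4 -> FAULT, evict 2, frames=[1,4] (faults so far: 6)
  step 13: ref 2 -> FAULT, evict 1, frames=[2,4] (faults so far: 7)
  step 14: ref 4 -> HIT, frames=[2,4] (faults so far: 7)
  step 15: ref 4 -> HIT, frames=[2,4] (faults so far: 7)
  LRU total faults: 7
--- Optimal ---
  step 0: ref 4 -> FAULT, frames=[4,-] (faults so far: 1)
  step 1: ref 4 -> HIT, frames=[4,-] (faults so far: 1)
  step 2: ref 1 -> FAULT, frames=[4,1] (faults so far: 2)
  step 3: ref 1 -> HIT, frames=[4,1] (faults so far: 2)
  step 4: ref 4 -> HIT, frames=[4,1] (faults so far: 2)
  step 5: ref 4 -> HIT, frames=[4,1] (faults so far: 2)
  step 6: ref 2 -> FAULT, evict 4, frames=[2,1] (faults so far: 3)
  step 7: ref 3 -> FAULT, evict 1, frames=[2,3] (faults so far: 4)
  step 8: ref 3 -> HIT, frames=[2,3] (faults so far: 4)
  step 9: ref 2 -> HIT, frames=[2,3] (faults so far: 4)
  step 10: ref 1 -> FAULT, evict 3, frames=[2,1] (faults so far: 5)
  step 11: ref 1 -> HIT, frames=[2,1] (faults so far: 5)
  step 12: ref 4 -> FAULT, evict 1, frames=[2,4] (faults so far: 6)
  step 13: ref 2 -> HIT, frames=[2,4] (faults so far: 6)
  step 14: ref 4 -> HIT, frames=[2,4] (faults so far: 6)
  step 15: ref 4 -> HIT, frames=[2,4] (faults so far: 6)
  Optimal total faults: 6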